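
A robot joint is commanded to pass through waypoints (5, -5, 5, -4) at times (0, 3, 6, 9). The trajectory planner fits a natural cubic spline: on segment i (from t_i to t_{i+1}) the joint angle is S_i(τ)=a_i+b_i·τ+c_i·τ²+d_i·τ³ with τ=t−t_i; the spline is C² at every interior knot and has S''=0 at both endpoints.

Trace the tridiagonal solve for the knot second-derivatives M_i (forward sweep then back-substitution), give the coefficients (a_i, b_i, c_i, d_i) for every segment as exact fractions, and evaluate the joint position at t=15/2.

Δ: Δ0=-10/3, Δ1=10/3, Δ2=-3
row 1: diag=12, rhs=40; c'=1/4, d'=10/3
row 2: denom=12−3·1/4=45/4; d'=(-38−3·10/3)/(45/4)=-64/15
back: M2=-64/15
back: M1=10/3−1/4·-64/15=22/5
M: M0=0, M1=22/5, M2=-64/15, M3=0
seg 0: a=5, c=M0/2=0, d=(M1−M0)/(6·3)=11/45, b=Δ0−h0·(2M0+M1)/6=-83/15
seg 1: a=-5, c=M1/2=11/5, d=(M2−M1)/(6·3)=-13/27, b=Δ1−h1·(2M1+M2)/6=16/15
seg 2: a=5, c=M2/2=-32/15, d=(M3−M2)/(6·3)=32/135, b=Δ2−h2·(2M2+M3)/6=19/15
t_q=15/2 → seg 2, τ=3/2; S=5+19/15·τ+-32/15·τ²+32/135·τ³=29/10

  seg 0: a=5 b=-83/15 c=0 d=11/45
  seg 1: a=-5 b=16/15 c=11/5 d=-13/27
  seg 2: a=5 b=19/15 c=-32/15 d=32/135
S(15/2) = 29/10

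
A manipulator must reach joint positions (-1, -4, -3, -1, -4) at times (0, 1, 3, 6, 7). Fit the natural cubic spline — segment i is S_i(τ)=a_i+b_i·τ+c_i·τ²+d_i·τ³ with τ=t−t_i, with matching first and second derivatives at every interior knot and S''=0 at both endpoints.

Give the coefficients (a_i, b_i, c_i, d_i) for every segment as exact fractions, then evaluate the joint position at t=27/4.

  seg 0: a=-1 b=-8435/2364 c=0 d=1343/2364
  seg 1: a=-4 b=-2203/1182 c=1343/788 d=-1235/4728
  seg 2: a=-3 b=1075/591 c=27/197 d=-308/1773
  seg 3: a=-1 b=-1211/591 c=-281/197 d=281/591
S(27/4) = -39571/12608

Δ: Δ0=-3, Δ1=1/2, Δ2=2/3, Δ3=-3
row 1: diag=6, rhs=21; c'=1/3, d'=7/2
row 2: denom=10−2·1/3=28/3; d'=(1−2·7/2)/(28/3)=-9/14
row 3: denom=8−3·9/28=197/28; d'=(-22−3·-9/14)/(197/28)=-562/197
back: M3=-562/197
back: M2=-9/14−9/28·-562/197=54/197
back: M1=7/2−1/3·54/197=1343/394
M: M0=0, M1=1343/394, M2=54/197, M3=-562/197, M4=0
seg 0: a=-1, c=M0/2=0, d=(M1−M0)/(6·1)=1343/2364, b=Δ0−h0·(2M0+M1)/6=-8435/2364
seg 1: a=-4, c=M1/2=1343/788, d=(M2−M1)/(6·2)=-1235/4728, b=Δ1−h1·(2M1+M2)/6=-2203/1182
seg 2: a=-3, c=M2/2=27/197, d=(M3−M2)/(6·3)=-308/1773, b=Δ2−h2·(2M2+M3)/6=1075/591
seg 3: a=-1, c=M3/2=-281/197, d=(M4−M3)/(6·1)=281/591, b=Δ3−h3·(2M3+M4)/6=-1211/591
t_q=27/4 → seg 3, τ=3/4; S=-1+-1211/591·τ+-281/197·τ²+281/591·τ³=-39571/12608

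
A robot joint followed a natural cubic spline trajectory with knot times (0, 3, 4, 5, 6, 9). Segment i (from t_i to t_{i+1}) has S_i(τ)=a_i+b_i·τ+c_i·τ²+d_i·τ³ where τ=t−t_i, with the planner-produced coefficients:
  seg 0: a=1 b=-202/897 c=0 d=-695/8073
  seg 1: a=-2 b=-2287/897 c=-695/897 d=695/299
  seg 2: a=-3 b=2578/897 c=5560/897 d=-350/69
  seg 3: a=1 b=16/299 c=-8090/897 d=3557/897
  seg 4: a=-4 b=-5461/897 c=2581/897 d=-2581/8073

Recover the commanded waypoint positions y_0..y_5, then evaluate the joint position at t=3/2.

y_0=1 y_1=-2 y_2=-3 y_3=1 y_4=-4 y_5=-5
S(3/2) = 889/2392

y_0 = S_0(0) = a_0 = 1
y_1 = S_1(0) = a_1 = -2
y_2 = S_2(0) = a_2 = -3
y_3 = S_3(0) = a_3 = 1
y_4 = S_4(0) = a_4 = -4
y_5 = S_4(3) = -5
t_q=3/2 is in segment 0 (τ=3/2); S_0(τ)=889/2392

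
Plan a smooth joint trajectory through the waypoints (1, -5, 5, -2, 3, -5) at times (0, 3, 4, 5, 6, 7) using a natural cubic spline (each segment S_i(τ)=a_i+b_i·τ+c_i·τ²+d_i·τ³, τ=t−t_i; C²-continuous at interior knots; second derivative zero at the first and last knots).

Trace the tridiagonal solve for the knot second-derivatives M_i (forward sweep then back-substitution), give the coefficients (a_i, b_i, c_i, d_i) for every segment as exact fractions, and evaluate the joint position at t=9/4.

Δ: Δ0=-2, Δ1=10, Δ2=-7, Δ3=5, Δ4=-8
row 1: diag=8, rhs=72; c'=1/8, d'=9
row 2: denom=4−1·1/8=31/8; d'=(-102−1·9)/(31/8)=-888/31
row 3: denom=4−1·8/31=116/31; d'=(72−1·-888/31)/(116/31)=780/29
row 4: denom=4−1·31/116=433/116; d'=(-78−1·780/29)/(433/116)=-12168/433
back: M4=-12168/433
back: M3=780/29−31/116·-12168/433=14898/433
back: M2=-888/31−8/31·14898/433=-16248/433
back: M1=9−1/8·-16248/433=5928/433
M: M0=0, M1=5928/433, M2=-16248/433, M3=14898/433, M4=-12168/433, M5=0
seg 0: a=1, c=M0/2=0, d=(M1−M0)/(6·3)=988/1299, b=Δ0−h0·(2M0+M1)/6=-3830/433
seg 1: a=-5, c=M1/2=2964/433, d=(M2−M1)/(6·1)=-3696/433, b=Δ1−h1·(2M1+M2)/6=5062/433
seg 2: a=5, c=M2/2=-8124/433, d=(M3−M2)/(6·1)=5191/433, b=Δ2−h2·(2M2+M3)/6=-98/433
seg 3: a=-2, c=M3/2=7449/433, d=(M4−M3)/(6·1)=-4511/433, b=Δ3−h3·(2M3+M4)/6=-773/433
seg 4: a=3, c=M4/2=-6084/433, d=(M5−M4)/(6·1)=2028/433, b=Δ4−h4·(2M4+M5)/6=592/433
t_q=9/4 → seg 0, τ=9/4; S=1+-3830/433·τ+0·τ²+988/1299·τ³=-70931/6928

  seg 0: a=1 b=-3830/433 c=0 d=988/1299
  seg 1: a=-5 b=5062/433 c=2964/433 d=-3696/433
  seg 2: a=5 b=-98/433 c=-8124/433 d=5191/433
  seg 3: a=-2 b=-773/433 c=7449/433 d=-4511/433
  seg 4: a=3 b=592/433 c=-6084/433 d=2028/433
S(9/4) = -70931/6928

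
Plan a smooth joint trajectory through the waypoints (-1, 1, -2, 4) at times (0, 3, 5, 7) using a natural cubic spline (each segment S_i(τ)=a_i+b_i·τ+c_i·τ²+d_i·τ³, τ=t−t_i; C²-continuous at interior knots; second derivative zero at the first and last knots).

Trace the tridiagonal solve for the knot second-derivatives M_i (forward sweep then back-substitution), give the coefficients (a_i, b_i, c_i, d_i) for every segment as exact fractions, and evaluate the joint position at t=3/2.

Δ: Δ0=2/3, Δ1=-3/2, Δ2=3
row 1: diag=10, rhs=-13; c'=1/5, d'=-13/10
row 2: denom=8−2·1/5=38/5; d'=(27−2·-13/10)/(38/5)=74/19
back: M2=74/19
back: M1=-13/10−1/5·74/19=-79/38
M: M0=0, M1=-79/38, M2=74/19, M3=0
seg 0: a=-1, c=M0/2=0, d=(M1−M0)/(6·3)=-79/684, b=Δ0−h0·(2M0+M1)/6=389/228
seg 1: a=1, c=M1/2=-79/76, d=(M2−M1)/(6·2)=227/456, b=Δ1−h1·(2M1+M2)/6=-161/114
seg 2: a=-2, c=M2/2=37/19, d=(M3−M2)/(6·2)=-37/114, b=Δ2−h2·(2M2+M3)/6=23/57
t_q=3/2 → seg 0, τ=3/2; S=-1+389/228·τ+0·τ²+-79/684·τ³=711/608

  seg 0: a=-1 b=389/228 c=0 d=-79/684
  seg 1: a=1 b=-161/114 c=-79/76 d=227/456
  seg 2: a=-2 b=23/57 c=37/19 d=-37/114
S(3/2) = 711/608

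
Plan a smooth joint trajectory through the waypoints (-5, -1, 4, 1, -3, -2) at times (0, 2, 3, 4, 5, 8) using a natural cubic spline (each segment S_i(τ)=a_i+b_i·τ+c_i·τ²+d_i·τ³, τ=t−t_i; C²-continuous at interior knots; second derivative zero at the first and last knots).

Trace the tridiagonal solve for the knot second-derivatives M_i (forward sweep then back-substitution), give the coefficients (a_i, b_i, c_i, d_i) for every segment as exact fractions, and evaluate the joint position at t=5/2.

Δ: Δ0=2, Δ1=5, Δ2=-3, Δ3=-4, Δ4=1/3
row 1: diag=6, rhs=18; c'=1/6, d'=3
row 2: denom=4−1·1/6=23/6; d'=(-48−1·3)/(23/6)=-306/23
row 3: denom=4−1·6/23=86/23; d'=(-6−1·-306/23)/(86/23)=84/43
row 4: denom=8−1·23/86=665/86; d'=(26−1·84/43)/(665/86)=2068/665
back: M4=2068/665
back: M3=84/43−23/86·2068/665=746/665
back: M2=-306/23−6/23·746/665=-9042/665
back: M1=3−1/6·-9042/665=3502/665
M: M0=0, M1=3502/665, M2=-9042/665, M3=746/665, M4=2068/665, M5=0
seg 0: a=-5, c=M0/2=0, d=(M1−M0)/(6·2)=1751/3990, b=Δ0−h0·(2M0+M1)/6=488/1995
seg 1: a=-1, c=M1/2=1751/665, d=(M2−M1)/(6·1)=-896/285, b=Δ1−h1·(2M1+M2)/6=10994/1995
seg 2: a=4, c=M2/2=-4521/665, d=(M3−M2)/(6·1)=4894/1995, b=Δ2−h2·(2M2+M3)/6=2684/1995
seg 3: a=1, c=M3/2=373/665, d=(M4−M3)/(6·1)=661/1995, b=Δ3−h3·(2M3+M4)/6=-1952/399
seg 4: a=-3, c=M4/2=1034/665, d=(M5−M4)/(6·3)=-1034/5985, b=Δ4−h4·(2M4+M5)/6=-5539/1995
t_q=5/2 → seg 1, τ=1/2; S=-1+10994/1995·τ+1751/665·τ²+-896/285·τ³=1075/532

  seg 0: a=-5 b=488/1995 c=0 d=1751/3990
  seg 1: a=-1 b=10994/1995 c=1751/665 d=-896/285
  seg 2: a=4 b=2684/1995 c=-4521/665 d=4894/1995
  seg 3: a=1 b=-1952/399 c=373/665 d=661/1995
  seg 4: a=-3 b=-5539/1995 c=1034/665 d=-1034/5985
S(5/2) = 1075/532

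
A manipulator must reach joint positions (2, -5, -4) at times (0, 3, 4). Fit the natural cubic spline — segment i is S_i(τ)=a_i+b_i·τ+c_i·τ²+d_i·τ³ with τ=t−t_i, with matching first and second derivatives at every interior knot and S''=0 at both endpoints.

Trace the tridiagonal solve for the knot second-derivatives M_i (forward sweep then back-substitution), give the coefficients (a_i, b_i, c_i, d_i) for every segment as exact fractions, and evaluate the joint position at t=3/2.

  seg 0: a=2 b=-43/12 c=0 d=5/36
  seg 1: a=-5 b=1/6 c=5/4 d=-5/12
S(3/2) = -93/32

Δ: Δ0=-7/3, Δ1=1
row 1: diag=8, rhs=20; c'=1/8, d'=5/2
back: M1=5/2
M: M0=0, M1=5/2, M2=0
seg 0: a=2, c=M0/2=0, d=(M1−M0)/(6·3)=5/36, b=Δ0−h0·(2M0+M1)/6=-43/12
seg 1: a=-5, c=M1/2=5/4, d=(M2−M1)/(6·1)=-5/12, b=Δ1−h1·(2M1+M2)/6=1/6
t_q=3/2 → seg 0, τ=3/2; S=2+-43/12·τ+0·τ²+5/36·τ³=-93/32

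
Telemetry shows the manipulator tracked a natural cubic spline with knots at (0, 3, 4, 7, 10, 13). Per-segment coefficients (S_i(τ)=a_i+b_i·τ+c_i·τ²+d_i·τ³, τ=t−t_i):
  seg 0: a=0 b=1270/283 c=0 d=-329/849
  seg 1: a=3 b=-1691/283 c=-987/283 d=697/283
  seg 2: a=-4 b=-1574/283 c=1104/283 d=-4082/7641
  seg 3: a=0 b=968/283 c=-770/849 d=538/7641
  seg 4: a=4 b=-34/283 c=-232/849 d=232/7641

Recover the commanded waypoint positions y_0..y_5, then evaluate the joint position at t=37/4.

y_0 = S_0(0) = a_0 = 0
y_1 = S_1(0) = a_1 = 3
y_2 = S_2(0) = a_2 = -4
y_3 = S_3(0) = a_3 = 0
y_4 = S_4(0) = a_4 = 4
y_5 = S_4(3) = 2
t_q=37/4 is in segment 3 (τ=9/4); S_3(τ)=35379/9056

y_0=0 y_1=3 y_2=-4 y_3=0 y_4=4 y_5=2
S(37/4) = 35379/9056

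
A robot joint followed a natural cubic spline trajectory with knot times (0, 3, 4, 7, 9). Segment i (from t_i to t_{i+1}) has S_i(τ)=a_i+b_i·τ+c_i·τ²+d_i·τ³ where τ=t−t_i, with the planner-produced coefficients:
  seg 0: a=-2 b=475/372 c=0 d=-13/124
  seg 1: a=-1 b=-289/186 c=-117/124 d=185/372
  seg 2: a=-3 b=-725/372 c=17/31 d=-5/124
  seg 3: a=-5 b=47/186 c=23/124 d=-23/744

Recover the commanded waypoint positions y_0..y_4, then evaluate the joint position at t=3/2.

y_0 = S_0(0) = a_0 = -2
y_1 = S_1(0) = a_1 = -1
y_2 = S_2(0) = a_2 = -3
y_3 = S_3(0) = a_3 = -5
y_4 = S_3(2) = -4
t_q=3/2 is in segment 0 (τ=3/2); S_0(τ)=-435/992

y_0=-2 y_1=-1 y_2=-3 y_3=-5 y_4=-4
S(3/2) = -435/992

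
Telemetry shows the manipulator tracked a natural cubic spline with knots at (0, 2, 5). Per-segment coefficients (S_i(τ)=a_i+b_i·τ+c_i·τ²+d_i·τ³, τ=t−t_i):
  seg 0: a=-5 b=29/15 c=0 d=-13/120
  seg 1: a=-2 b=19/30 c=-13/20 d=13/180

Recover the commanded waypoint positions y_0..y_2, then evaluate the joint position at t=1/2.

y_0 = S_0(0) = a_0 = -5
y_1 = S_1(0) = a_1 = -2
y_2 = S_1(3) = -4
t_q=1/2 is in segment 0 (τ=1/2); S_0(τ)=-259/64

y_0=-5 y_1=-2 y_2=-4
S(1/2) = -259/64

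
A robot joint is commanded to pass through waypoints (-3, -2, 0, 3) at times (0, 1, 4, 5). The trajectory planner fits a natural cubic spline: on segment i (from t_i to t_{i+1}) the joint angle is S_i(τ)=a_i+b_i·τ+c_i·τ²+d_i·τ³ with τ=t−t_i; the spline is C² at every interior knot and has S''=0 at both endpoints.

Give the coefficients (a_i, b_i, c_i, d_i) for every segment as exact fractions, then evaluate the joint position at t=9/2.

Δ: Δ0=1, Δ1=2/3, Δ2=3
row 1: diag=8, rhs=-2; c'=3/8, d'=-1/4
row 2: denom=8−3·3/8=55/8; d'=(14−3·-1/4)/(55/8)=118/55
back: M2=118/55
back: M1=-1/4−3/8·118/55=-58/55
M: M0=0, M1=-58/55, M2=118/55, M3=0
seg 0: a=-3, c=M0/2=0, d=(M1−M0)/(6·1)=-29/165, b=Δ0−h0·(2M0+M1)/6=194/165
seg 1: a=-2, c=M1/2=-29/55, d=(M2−M1)/(6·3)=8/45, b=Δ1−h1·(2M1+M2)/6=107/165
seg 2: a=0, c=M2/2=59/55, d=(M3−M2)/(6·1)=-59/165, b=Δ2−h2·(2M2+M3)/6=377/165
t_q=9/2 → seg 2, τ=1/2; S=0+377/165·τ+59/55·τ²+-59/165·τ³=601/440

  seg 0: a=-3 b=194/165 c=0 d=-29/165
  seg 1: a=-2 b=107/165 c=-29/55 d=8/45
  seg 2: a=0 b=377/165 c=59/55 d=-59/165
S(9/2) = 601/440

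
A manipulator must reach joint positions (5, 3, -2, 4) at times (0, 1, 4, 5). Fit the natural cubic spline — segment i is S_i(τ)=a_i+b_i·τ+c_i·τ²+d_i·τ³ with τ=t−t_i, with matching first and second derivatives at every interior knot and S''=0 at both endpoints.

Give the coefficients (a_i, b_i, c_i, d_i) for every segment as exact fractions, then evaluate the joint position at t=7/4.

Δ: Δ0=-2, Δ1=-5/3, Δ2=6
row 1: diag=8, rhs=2; c'=3/8, d'=1/4
row 2: denom=8−3·3/8=55/8; d'=(46−3·1/4)/(55/8)=362/55
back: M2=362/55
back: M1=1/4−3/8·362/55=-122/55
M: M0=0, M1=-122/55, M2=362/55, M3=0
seg 0: a=5, c=M0/2=0, d=(M1−M0)/(6·1)=-61/165, b=Δ0−h0·(2M0+M1)/6=-269/165
seg 1: a=3, c=M1/2=-61/55, d=(M2−M1)/(6·3)=22/45, b=Δ1−h1·(2M1+M2)/6=-452/165
seg 2: a=-2, c=M2/2=181/55, d=(M3−M2)/(6·1)=-181/165, b=Δ2−h2·(2M2+M3)/6=628/165
t_q=7/4 → seg 1, τ=3/4; S=3+-452/165·τ+-61/55·τ²+22/45·τ³=929/1760

  seg 0: a=5 b=-269/165 c=0 d=-61/165
  seg 1: a=3 b=-452/165 c=-61/55 d=22/45
  seg 2: a=-2 b=628/165 c=181/55 d=-181/165
S(7/4) = 929/1760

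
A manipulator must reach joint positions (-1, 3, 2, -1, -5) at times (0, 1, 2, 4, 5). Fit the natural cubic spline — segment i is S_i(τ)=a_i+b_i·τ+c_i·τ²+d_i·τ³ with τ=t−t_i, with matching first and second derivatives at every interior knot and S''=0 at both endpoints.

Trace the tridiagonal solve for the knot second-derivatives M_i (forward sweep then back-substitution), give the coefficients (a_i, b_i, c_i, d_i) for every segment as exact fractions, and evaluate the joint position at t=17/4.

  seg 0: a=-1 b=325/61 c=0 d=-81/61
  seg 1: a=3 b=82/61 c=-243/61 d=100/61
  seg 2: a=2 b=-104/61 c=57/61 d=-203/488
  seg 3: a=-1 b=-361/122 c=-381/244 d=127/244
S(17/4) = -28565/15616

Δ: Δ0=4, Δ1=-1, Δ2=-3/2, Δ3=-4
row 1: diag=4, rhs=-30; c'=1/4, d'=-15/2
row 2: denom=6−1·1/4=23/4; d'=(-3−1·-15/2)/(23/4)=18/23
row 3: denom=6−2·8/23=122/23; d'=(-15−2·18/23)/(122/23)=-381/122
back: M3=-381/122
back: M2=18/23−8/23·-381/122=114/61
back: M1=-15/2−1/4·114/61=-486/61
M: M0=0, M1=-486/61, M2=114/61, M3=-381/122, M4=0
seg 0: a=-1, c=M0/2=0, d=(M1−M0)/(6·1)=-81/61, b=Δ0−h0·(2M0+M1)/6=325/61
seg 1: a=3, c=M1/2=-243/61, d=(M2−M1)/(6·1)=100/61, b=Δ1−h1·(2M1+M2)/6=82/61
seg 2: a=2, c=M2/2=57/61, d=(M3−M2)/(6·2)=-203/488, b=Δ2−h2·(2M2+M3)/6=-104/61
seg 3: a=-1, c=M3/2=-381/244, d=(M4−M3)/(6·1)=127/244, b=Δ3−h3·(2M3+M4)/6=-361/122
t_q=17/4 → seg 3, τ=1/4; S=-1+-361/122·τ+-381/244·τ²+127/244·τ³=-28565/15616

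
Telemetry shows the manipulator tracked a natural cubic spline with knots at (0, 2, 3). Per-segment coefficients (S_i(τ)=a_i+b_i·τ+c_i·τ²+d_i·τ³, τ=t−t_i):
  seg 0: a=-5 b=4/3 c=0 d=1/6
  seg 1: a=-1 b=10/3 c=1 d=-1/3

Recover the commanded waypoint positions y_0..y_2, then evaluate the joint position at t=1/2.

y_0 = S_0(0) = a_0 = -5
y_1 = S_1(0) = a_1 = -1
y_2 = S_1(1) = 3
t_q=1/2 is in segment 0 (τ=1/2); S_0(τ)=-69/16

y_0=-5 y_1=-1 y_2=3
S(1/2) = -69/16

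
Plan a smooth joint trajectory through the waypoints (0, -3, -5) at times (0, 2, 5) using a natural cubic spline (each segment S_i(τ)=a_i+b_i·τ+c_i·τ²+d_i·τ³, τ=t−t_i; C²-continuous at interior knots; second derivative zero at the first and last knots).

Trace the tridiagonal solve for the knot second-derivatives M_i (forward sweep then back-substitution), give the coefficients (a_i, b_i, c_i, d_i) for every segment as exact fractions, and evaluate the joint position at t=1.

  seg 0: a=0 b=-5/3 c=0 d=1/24
  seg 1: a=-3 b=-7/6 c=1/4 d=-1/36
S(1) = -13/8

Δ: Δ0=-3/2, Δ1=-2/3
row 1: diag=10, rhs=5; c'=3/10, d'=1/2
back: M1=1/2
M: M0=0, M1=1/2, M2=0
seg 0: a=0, c=M0/2=0, d=(M1−M0)/(6·2)=1/24, b=Δ0−h0·(2M0+M1)/6=-5/3
seg 1: a=-3, c=M1/2=1/4, d=(M2−M1)/(6·3)=-1/36, b=Δ1−h1·(2M1+M2)/6=-7/6
t_q=1 → seg 0, τ=1; S=0+-5/3·τ+0·τ²+1/24·τ³=-13/8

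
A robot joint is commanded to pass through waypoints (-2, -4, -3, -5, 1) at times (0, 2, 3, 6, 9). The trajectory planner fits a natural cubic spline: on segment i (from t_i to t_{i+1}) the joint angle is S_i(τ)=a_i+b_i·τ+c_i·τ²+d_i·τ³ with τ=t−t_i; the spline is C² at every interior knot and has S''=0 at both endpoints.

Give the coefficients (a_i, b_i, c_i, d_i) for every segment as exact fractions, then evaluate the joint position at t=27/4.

Δ: Δ0=-1, Δ1=1, Δ2=-2/3, Δ3=2
row 1: diag=6, rhs=12; c'=1/6, d'=2
row 2: denom=8−1·1/6=47/6; d'=(-10−1·2)/(47/6)=-72/47
row 3: denom=12−3·18/47=510/47; d'=(16−3·-72/47)/(510/47)=484/255
back: M3=484/255
back: M2=-72/47−18/47·484/255=-192/85
back: M1=2−1/6·-192/85=202/85
M: M0=0, M1=202/85, M2=-192/85, M3=484/255, M4=0
seg 0: a=-2, c=M0/2=0, d=(M1−M0)/(6·2)=101/510, b=Δ0−h0·(2M0+M1)/6=-457/255
seg 1: a=-4, c=M1/2=101/85, d=(M2−M1)/(6·1)=-197/255, b=Δ1−h1·(2M1+M2)/6=149/255
seg 2: a=-3, c=M2/2=-96/85, d=(M3−M2)/(6·3)=106/459, b=Δ2−h2·(2M2+M3)/6=164/255
seg 3: a=-5, c=M3/2=242/255, d=(M4−M3)/(6·3)=-242/2295, b=Δ3−h3·(2M3+M4)/6=26/255
t_q=27/4 → seg 3, τ=3/4; S=-5+26/255·τ+242/255·τ²+-242/2295·τ³=-12061/2720

  seg 0: a=-2 b=-457/255 c=0 d=101/510
  seg 1: a=-4 b=149/255 c=101/85 d=-197/255
  seg 2: a=-3 b=164/255 c=-96/85 d=106/459
  seg 3: a=-5 b=26/255 c=242/255 d=-242/2295
S(27/4) = -12061/2720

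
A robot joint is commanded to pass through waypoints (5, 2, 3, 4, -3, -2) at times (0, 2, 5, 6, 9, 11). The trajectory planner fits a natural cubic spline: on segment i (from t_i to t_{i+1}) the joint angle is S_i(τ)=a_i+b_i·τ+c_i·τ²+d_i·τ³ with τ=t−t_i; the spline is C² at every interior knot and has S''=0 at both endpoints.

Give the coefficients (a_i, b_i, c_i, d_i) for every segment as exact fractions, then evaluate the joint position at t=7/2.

Δ: Δ0=-3/2, Δ1=1/3, Δ2=1, Δ3=-7/3, Δ4=1/2
row 1: diag=10, rhs=11; c'=3/10, d'=11/10
row 2: denom=8−3·3/10=71/10; d'=(4−3·11/10)/(71/10)=7/71
row 3: denom=8−1·10/71=558/71; d'=(-20−1·7/71)/(558/71)=-1427/558
row 4: denom=10−3·71/186=549/62; d'=(17−3·-1427/558)/(549/62)=4589/1647
back: M4=4589/1647
back: M3=-1427/558−71/186·4589/1647=-17891/4941
back: M2=7/71−10/71·-17891/4941=3007/4941
back: M1=11/10−3/10·3007/4941=1511/1647
M: M0=0, M1=1511/1647, M2=3007/4941, M3=-17891/4941, M4=4589/1647, M5=0
seg 0: a=5, c=M0/2=0, d=(M1−M0)/(6·2)=1511/19764, b=Δ0−h0·(2M0+M1)/6=-17845/9882
seg 1: a=2, c=M1/2=1511/3294, d=(M2−M1)/(6·3)=-763/44469, b=Δ1−h1·(2M1+M2)/6=-8779/9882
seg 2: a=3, c=M2/2=3007/9882, d=(M3−M2)/(6·1)=-43/61, b=Δ2−h2·(2M2+M3)/6=13841/9882
seg 3: a=4, c=M3/2=-17891/9882, d=(M4−M3)/(6·3)=15829/44469, b=Δ3−h3·(2M3+M4)/6=-1043/9882
seg 4: a=-3, c=M4/2=4589/3294, d=(M5−M4)/(6·2)=-4589/19764, b=Δ4−h4·(2M4+M5)/6=-13415/9882
t_q=7/2 → seg 1, τ=3/2; S=2+-8779/9882·τ+1511/3294·τ²+-763/44469·τ³=3605/2196

  seg 0: a=5 b=-17845/9882 c=0 d=1511/19764
  seg 1: a=2 b=-8779/9882 c=1511/3294 d=-763/44469
  seg 2: a=3 b=13841/9882 c=3007/9882 d=-43/61
  seg 3: a=4 b=-1043/9882 c=-17891/9882 d=15829/44469
  seg 4: a=-3 b=-13415/9882 c=4589/3294 d=-4589/19764
S(7/2) = 3605/2196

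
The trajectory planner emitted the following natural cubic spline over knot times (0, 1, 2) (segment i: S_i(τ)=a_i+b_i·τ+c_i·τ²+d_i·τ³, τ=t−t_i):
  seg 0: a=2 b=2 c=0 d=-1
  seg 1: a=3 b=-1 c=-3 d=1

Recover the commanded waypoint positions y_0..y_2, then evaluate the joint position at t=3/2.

y_0=2 y_1=3 y_2=0
S(3/2) = 15/8

y_0 = S_0(0) = a_0 = 2
y_1 = S_1(0) = a_1 = 3
y_2 = S_1(1) = 0
t_q=3/2 is in segment 1 (τ=1/2); S_1(τ)=15/8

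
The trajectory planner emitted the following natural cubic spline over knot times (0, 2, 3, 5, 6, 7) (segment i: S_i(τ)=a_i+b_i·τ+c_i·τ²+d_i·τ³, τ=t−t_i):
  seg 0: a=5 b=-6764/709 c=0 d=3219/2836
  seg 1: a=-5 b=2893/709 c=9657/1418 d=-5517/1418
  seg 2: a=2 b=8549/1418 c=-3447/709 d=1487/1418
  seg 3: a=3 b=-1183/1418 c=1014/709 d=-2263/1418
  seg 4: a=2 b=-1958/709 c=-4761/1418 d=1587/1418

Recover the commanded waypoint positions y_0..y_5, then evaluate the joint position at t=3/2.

y_0=5 y_1=-5 y_2=2 y_3=3 y_4=2 y_5=-3
S(3/2) = -124319/22688

y_0 = S_0(0) = a_0 = 5
y_1 = S_1(0) = a_1 = -5
y_2 = S_2(0) = a_2 = 2
y_3 = S_3(0) = a_3 = 3
y_4 = S_4(0) = a_4 = 2
y_5 = S_4(1) = -3
t_q=3/2 is in segment 0 (τ=3/2); S_0(τ)=-124319/22688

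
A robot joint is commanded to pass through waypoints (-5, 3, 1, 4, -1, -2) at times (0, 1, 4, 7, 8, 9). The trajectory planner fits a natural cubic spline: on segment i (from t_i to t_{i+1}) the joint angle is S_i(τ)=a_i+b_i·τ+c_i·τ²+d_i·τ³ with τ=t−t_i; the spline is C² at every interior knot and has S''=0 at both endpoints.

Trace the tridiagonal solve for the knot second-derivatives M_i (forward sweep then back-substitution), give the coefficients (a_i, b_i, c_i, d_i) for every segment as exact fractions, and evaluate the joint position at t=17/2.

  seg 0: a=-5 b=22591/2409 c=0 d=-3319/2409
  seg 1: a=3 b=12634/2409 c=-3319/803 d=1421/1971
  seg 2: a=1 b=-215/2409 c=5674/2409 d=-14398/21681
  seg 3: a=4 b=-9365/2409 c=-2908/803 d=6044/2409
  seg 4: a=-1 b=-8681/2409 c=3136/803 d=-3136/2409
S(17/2) = -3193/1606

Δ: Δ0=8, Δ1=-2/3, Δ2=1, Δ3=-5, Δ4=-1
row 1: diag=8, rhs=-52; c'=3/8, d'=-13/2
row 2: denom=12−3·3/8=87/8; d'=(10−3·-13/2)/(87/8)=236/87
row 3: denom=8−3·8/29=208/29; d'=(-36−3·236/87)/(208/29)=-80/13
row 4: denom=4−1·29/208=803/208; d'=(24−1·-80/13)/(803/208)=6272/803
back: M4=6272/803
back: M3=-80/13−29/208·6272/803=-5816/803
back: M2=236/87−8/29·-5816/803=11348/2409
back: M1=-13/2−3/8·11348/2409=-6638/803
M: M0=0, M1=-6638/803, M2=11348/2409, M3=-5816/803, M4=6272/803, M5=0
seg 0: a=-5, c=M0/2=0, d=(M1−M0)/(6·1)=-3319/2409, b=Δ0−h0·(2M0+M1)/6=22591/2409
seg 1: a=3, c=M1/2=-3319/803, d=(M2−M1)/(6·3)=1421/1971, b=Δ1−h1·(2M1+M2)/6=12634/2409
seg 2: a=1, c=M2/2=5674/2409, d=(M3−M2)/(6·3)=-14398/21681, b=Δ2−h2·(2M2+M3)/6=-215/2409
seg 3: a=4, c=M3/2=-2908/803, d=(M4−M3)/(6·1)=6044/2409, b=Δ3−h3·(2M3+M4)/6=-9365/2409
seg 4: a=-1, c=M4/2=3136/803, d=(M5−M4)/(6·1)=-3136/2409, b=Δ4−h4·(2M4+M5)/6=-8681/2409
t_q=17/2 → seg 4, τ=1/2; S=-1+-8681/2409·τ+3136/803·τ²+-3136/2409·τ³=-3193/1606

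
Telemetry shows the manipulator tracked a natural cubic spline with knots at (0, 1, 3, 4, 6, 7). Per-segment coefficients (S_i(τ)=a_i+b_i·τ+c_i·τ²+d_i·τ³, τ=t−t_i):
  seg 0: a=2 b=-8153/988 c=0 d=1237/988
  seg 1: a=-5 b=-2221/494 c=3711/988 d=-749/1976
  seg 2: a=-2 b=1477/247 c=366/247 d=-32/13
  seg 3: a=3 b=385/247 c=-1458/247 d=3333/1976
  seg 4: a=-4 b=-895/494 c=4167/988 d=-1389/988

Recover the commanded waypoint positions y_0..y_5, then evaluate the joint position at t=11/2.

y_0=2 y_1=-5 y_2=-2 y_3=3 y_4=-4 y_5=-3
S(11/2) = -35577/15808

y_0 = S_0(0) = a_0 = 2
y_1 = S_1(0) = a_1 = -5
y_2 = S_2(0) = a_2 = -2
y_3 = S_3(0) = a_3 = 3
y_4 = S_4(0) = a_4 = -4
y_5 = S_4(1) = -3
t_q=11/2 is in segment 3 (τ=3/2); S_3(τ)=-35577/15808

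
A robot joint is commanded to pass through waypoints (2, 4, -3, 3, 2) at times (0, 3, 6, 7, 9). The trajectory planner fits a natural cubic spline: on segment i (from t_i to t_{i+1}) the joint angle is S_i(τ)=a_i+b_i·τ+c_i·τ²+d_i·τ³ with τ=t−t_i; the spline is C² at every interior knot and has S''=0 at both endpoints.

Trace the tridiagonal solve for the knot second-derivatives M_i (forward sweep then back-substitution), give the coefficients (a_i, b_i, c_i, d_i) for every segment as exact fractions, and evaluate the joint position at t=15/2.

Δ: Δ0=2/3, Δ1=-7/3, Δ2=6, Δ3=-1/2
row 1: diag=12, rhs=-18; c'=1/4, d'=-3/2
row 2: denom=8−3·1/4=29/4; d'=(50−3·-3/2)/(29/4)=218/29
row 3: denom=6−1·4/29=170/29; d'=(-39−1·218/29)/(170/29)=-1349/170
back: M3=-1349/170
back: M2=218/29−4/29·-1349/170=732/85
back: M1=-3/2−1/4·732/85=-621/170
M: M0=0, M1=-621/170, M2=732/85, M3=-1349/170, M4=0
seg 0: a=2, c=M0/2=0, d=(M1−M0)/(6·3)=-69/340, b=Δ0−h0·(2M0+M1)/6=2543/1020
seg 1: a=4, c=M1/2=-621/340, d=(M2−M1)/(6·3)=139/204, b=Δ1−h1·(2M1+M2)/6=-1523/510
seg 2: a=-3, c=M2/2=366/85, d=(M3−M2)/(6·1)=-2813/1020, b=Δ2−h2·(2M2+M3)/6=4541/1020
seg 3: a=3, c=M3/2=-1349/340, d=(M4−M3)/(6·2)=1349/2040, b=Δ3−h3·(2M3+M4)/6=2443/510
t_q=15/2 → seg 3, τ=1/2; S=3+2443/510·τ+-1349/340·τ²+1349/2040·τ³=24403/5440

  seg 0: a=2 b=2543/1020 c=0 d=-69/340
  seg 1: a=4 b=-1523/510 c=-621/340 d=139/204
  seg 2: a=-3 b=4541/1020 c=366/85 d=-2813/1020
  seg 3: a=3 b=2443/510 c=-1349/340 d=1349/2040
S(15/2) = 24403/5440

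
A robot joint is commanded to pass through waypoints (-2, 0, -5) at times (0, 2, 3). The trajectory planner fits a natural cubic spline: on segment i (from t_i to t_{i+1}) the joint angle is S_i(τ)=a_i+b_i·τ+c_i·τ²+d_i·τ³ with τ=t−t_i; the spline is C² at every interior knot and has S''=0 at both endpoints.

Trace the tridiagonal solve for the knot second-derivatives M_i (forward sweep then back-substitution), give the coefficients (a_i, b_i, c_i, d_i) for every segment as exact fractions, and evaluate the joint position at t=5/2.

  seg 0: a=-2 b=3 c=0 d=-1/2
  seg 1: a=0 b=-3 c=-3 d=1
S(5/2) = -17/8

Δ: Δ0=1, Δ1=-5
row 1: diag=6, rhs=-36; c'=1/6, d'=-6
back: M1=-6
M: M0=0, M1=-6, M2=0
seg 0: a=-2, c=M0/2=0, d=(M1−M0)/(6·2)=-1/2, b=Δ0−h0·(2M0+M1)/6=3
seg 1: a=0, c=M1/2=-3, d=(M2−M1)/(6·1)=1, b=Δ1−h1·(2M1+M2)/6=-3
t_q=5/2 → seg 1, τ=1/2; S=0+-3·τ+-3·τ²+1·τ³=-17/8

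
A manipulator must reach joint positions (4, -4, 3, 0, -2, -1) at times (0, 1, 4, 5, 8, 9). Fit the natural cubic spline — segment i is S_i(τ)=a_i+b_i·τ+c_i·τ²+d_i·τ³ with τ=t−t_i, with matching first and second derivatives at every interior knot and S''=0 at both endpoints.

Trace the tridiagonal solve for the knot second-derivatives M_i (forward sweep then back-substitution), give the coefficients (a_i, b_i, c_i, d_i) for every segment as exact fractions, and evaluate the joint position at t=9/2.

  seg 0: a=4 b=-9691/987 c=0 d=1795/987
  seg 1: a=-4 b=-4306/987 c=1795/329 d=-3182/2961
  seg 2: a=3 b=-634/987 c=-1387/329 d=262/141
  seg 3: a=0 b=-3454/987 c=447/329 d=-409/2961
  seg 4: a=-2 b=911/987 c=38/329 d=-38/987
S(9/2) = 13/7

Δ: Δ0=-8, Δ1=7/3, Δ2=-3, Δ3=-2/3, Δ4=1
row 1: diag=8, rhs=62; c'=3/8, d'=31/4
row 2: denom=8−3·3/8=55/8; d'=(-32−3·31/4)/(55/8)=-442/55
row 3: denom=8−1·8/55=432/55; d'=(14−1·-442/55)/(432/55)=101/36
row 4: denom=8−3·55/144=329/48; d'=(10−3·101/36)/(329/48)=76/329
back: M4=76/329
back: M3=101/36−55/144·76/329=894/329
back: M2=-442/55−8/55·894/329=-2774/329
back: M1=31/4−3/8·-2774/329=3590/329
M: M0=0, M1=3590/329, M2=-2774/329, M3=894/329, M4=76/329, M5=0
seg 0: a=4, c=M0/2=0, d=(M1−M0)/(6·1)=1795/987, b=Δ0−h0·(2M0+M1)/6=-9691/987
seg 1: a=-4, c=M1/2=1795/329, d=(M2−M1)/(6·3)=-3182/2961, b=Δ1−h1·(2M1+M2)/6=-4306/987
seg 2: a=3, c=M2/2=-1387/329, d=(M3−M2)/(6·1)=262/141, b=Δ2−h2·(2M2+M3)/6=-634/987
seg 3: a=0, c=M3/2=447/329, d=(M4−M3)/(6·3)=-409/2961, b=Δ3−h3·(2M3+M4)/6=-3454/987
seg 4: a=-2, c=M4/2=38/329, d=(M5−M4)/(6·1)=-38/987, b=Δ4−h4·(2M4+M5)/6=911/987
t_q=9/2 → seg 2, τ=1/2; S=3+-634/987·τ+-1387/329·τ²+262/141·τ³=13/7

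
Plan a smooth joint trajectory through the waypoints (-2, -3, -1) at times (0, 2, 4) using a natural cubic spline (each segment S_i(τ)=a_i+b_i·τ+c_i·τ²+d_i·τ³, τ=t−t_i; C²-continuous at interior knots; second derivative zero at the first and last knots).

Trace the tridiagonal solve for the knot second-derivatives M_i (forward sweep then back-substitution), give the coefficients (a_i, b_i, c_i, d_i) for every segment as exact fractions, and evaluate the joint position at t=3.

  seg 0: a=-2 b=-7/8 c=0 d=3/32
  seg 1: a=-3 b=1/4 c=9/16 d=-3/32
S(3) = -73/32

Δ: Δ0=-1/2, Δ1=1
row 1: diag=8, rhs=9; c'=1/4, d'=9/8
back: M1=9/8
M: M0=0, M1=9/8, M2=0
seg 0: a=-2, c=M0/2=0, d=(M1−M0)/(6·2)=3/32, b=Δ0−h0·(2M0+M1)/6=-7/8
seg 1: a=-3, c=M1/2=9/16, d=(M2−M1)/(6·2)=-3/32, b=Δ1−h1·(2M1+M2)/6=1/4
t_q=3 → seg 1, τ=1; S=-3+1/4·τ+9/16·τ²+-3/32·τ³=-73/32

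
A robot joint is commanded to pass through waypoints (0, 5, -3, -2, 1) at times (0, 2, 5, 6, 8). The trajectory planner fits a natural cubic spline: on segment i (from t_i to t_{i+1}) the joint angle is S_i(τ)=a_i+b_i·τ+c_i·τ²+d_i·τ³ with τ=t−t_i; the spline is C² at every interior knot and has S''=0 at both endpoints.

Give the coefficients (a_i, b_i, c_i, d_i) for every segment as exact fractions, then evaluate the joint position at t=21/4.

Δ: Δ0=5/2, Δ1=-8/3, Δ2=1, Δ3=3/2
row 1: diag=10, rhs=-31; c'=3/10, d'=-31/10
row 2: denom=8−3·3/10=71/10; d'=(22−3·-31/10)/(71/10)=313/71
row 3: denom=6−1·10/71=416/71; d'=(3−1·313/71)/(416/71)=-25/104
back: M3=-25/104
back: M2=313/71−10/71·-25/104=231/52
back: M1=-31/10−3/10·231/52=-461/104
M: M0=0, M1=-461/104, M2=231/52, M3=-25/104, M4=0
seg 0: a=0, c=M0/2=0, d=(M1−M0)/(6·2)=-461/1248, b=Δ0−h0·(2M0+M1)/6=1241/312
seg 1: a=5, c=M1/2=-461/208, d=(M2−M1)/(6·3)=71/144, b=Δ1−h1·(2M1+M2)/6=-71/156
seg 2: a=-3, c=M2/2=231/104, d=(M3−M2)/(6·1)=-487/624, b=Δ2−h2·(2M2+M3)/6=-275/624
seg 3: a=-2, c=M3/2=-25/208, d=(M4−M3)/(6·2)=25/1248, b=Δ3−h3·(2M3+M4)/6=259/156
t_q=21/4 → seg 2, τ=1/4; S=-3+-275/624·τ+231/104·τ²+-487/624·τ³=-39717/13312

  seg 0: a=0 b=1241/312 c=0 d=-461/1248
  seg 1: a=5 b=-71/156 c=-461/208 d=71/144
  seg 2: a=-3 b=-275/624 c=231/104 d=-487/624
  seg 3: a=-2 b=259/156 c=-25/208 d=25/1248
S(21/4) = -39717/13312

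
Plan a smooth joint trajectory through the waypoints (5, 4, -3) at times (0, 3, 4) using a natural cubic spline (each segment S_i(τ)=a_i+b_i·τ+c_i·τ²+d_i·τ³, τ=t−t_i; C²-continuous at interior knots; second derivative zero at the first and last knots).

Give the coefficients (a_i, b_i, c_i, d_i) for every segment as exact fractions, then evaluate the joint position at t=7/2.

  seg 0: a=5 b=13/6 c=0 d=-5/18
  seg 1: a=4 b=-16/3 c=-5/2 d=5/6
S(7/2) = 13/16

Δ: Δ0=-1/3, Δ1=-7
row 1: diag=8, rhs=-40; c'=1/8, d'=-5
back: M1=-5
M: M0=0, M1=-5, M2=0
seg 0: a=5, c=M0/2=0, d=(M1−M0)/(6·3)=-5/18, b=Δ0−h0·(2M0+M1)/6=13/6
seg 1: a=4, c=M1/2=-5/2, d=(M2−M1)/(6·1)=5/6, b=Δ1−h1·(2M1+M2)/6=-16/3
t_q=7/2 → seg 1, τ=1/2; S=4+-16/3·τ+-5/2·τ²+5/6·τ³=13/16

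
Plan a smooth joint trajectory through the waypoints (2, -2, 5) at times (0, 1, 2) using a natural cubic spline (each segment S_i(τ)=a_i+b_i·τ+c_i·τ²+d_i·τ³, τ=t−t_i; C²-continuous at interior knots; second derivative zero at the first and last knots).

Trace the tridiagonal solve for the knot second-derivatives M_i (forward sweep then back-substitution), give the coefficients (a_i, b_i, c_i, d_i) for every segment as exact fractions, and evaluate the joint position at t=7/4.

  seg 0: a=2 b=-27/4 c=0 d=11/4
  seg 1: a=-2 b=3/2 c=33/4 d=-11/4
S(7/4) = 667/256

Δ: Δ0=-4, Δ1=7
row 1: diag=4, rhs=66; c'=1/4, d'=33/2
back: M1=33/2
M: M0=0, M1=33/2, M2=0
seg 0: a=2, c=M0/2=0, d=(M1−M0)/(6·1)=11/4, b=Δ0−h0·(2M0+M1)/6=-27/4
seg 1: a=-2, c=M1/2=33/4, d=(M2−M1)/(6·1)=-11/4, b=Δ1−h1·(2M1+M2)/6=3/2
t_q=7/4 → seg 1, τ=3/4; S=-2+3/2·τ+33/4·τ²+-11/4·τ³=667/256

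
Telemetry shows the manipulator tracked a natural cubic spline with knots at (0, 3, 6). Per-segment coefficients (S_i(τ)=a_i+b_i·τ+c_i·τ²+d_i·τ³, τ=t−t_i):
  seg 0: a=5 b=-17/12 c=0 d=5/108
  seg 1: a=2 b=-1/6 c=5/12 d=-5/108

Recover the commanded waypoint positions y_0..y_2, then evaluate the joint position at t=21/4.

y_0 = S_0(0) = a_0 = 5
y_1 = S_1(0) = a_1 = 2
y_2 = S_1(3) = 4
t_q=21/4 is in segment 1 (τ=9/4); S_1(τ)=821/256

y_0=5 y_1=2 y_2=4
S(21/4) = 821/256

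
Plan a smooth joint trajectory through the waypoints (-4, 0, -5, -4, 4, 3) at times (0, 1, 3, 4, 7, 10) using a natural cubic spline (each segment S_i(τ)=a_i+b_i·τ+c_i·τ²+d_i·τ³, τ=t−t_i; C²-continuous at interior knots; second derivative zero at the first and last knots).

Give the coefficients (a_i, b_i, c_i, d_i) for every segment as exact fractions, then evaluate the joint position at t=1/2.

Δ: Δ0=4, Δ1=-5/2, Δ2=1, Δ3=8/3, Δ4=-1/3
row 1: diag=6, rhs=-39; c'=1/3, d'=-13/2
row 2: denom=6−2·1/3=16/3; d'=(21−2·-13/2)/(16/3)=51/8
row 3: denom=8−1·3/16=125/16; d'=(10−1·51/8)/(125/16)=58/125
row 4: denom=12−3·48/125=1356/125; d'=(-18−3·58/125)/(1356/125)=-202/113
back: M4=-202/113
back: M3=58/125−48/125·-202/113=130/113
back: M2=51/8−3/16·130/113=696/113
back: M1=-13/2−1/3·696/113=-1933/226
M: M0=0, M1=-1933/226, M2=696/113, M3=130/113, M4=-202/113, M5=0
seg 0: a=-4, c=M0/2=0, d=(M1−M0)/(6·1)=-1933/1356, b=Δ0−h0·(2M0+M1)/6=7357/1356
seg 1: a=0, c=M1/2=-1933/452, d=(M2−M1)/(6·2)=3325/2712, b=Δ1−h1·(2M1+M2)/6=779/678
seg 2: a=-5, c=M2/2=348/113, d=(M3−M2)/(6·1)=-283/339, b=Δ2−h2·(2M2+M3)/6=-422/339
seg 3: a=-4, c=M3/2=65/113, d=(M4−M3)/(6·3)=-166/1017, b=Δ3−h3·(2M3+M4)/6=817/339
seg 4: a=4, c=M4/2=-101/113, d=(M5−M4)/(6·3)=101/1017, b=Δ4−h4·(2M4+M5)/6=493/339
t_q=1/2 → seg 0, τ=1/2; S=-4+7357/1356·τ+0·τ²+-1933/1356·τ³=-5299/3616

  seg 0: a=-4 b=7357/1356 c=0 d=-1933/1356
  seg 1: a=0 b=779/678 c=-1933/452 d=3325/2712
  seg 2: a=-5 b=-422/339 c=348/113 d=-283/339
  seg 3: a=-4 b=817/339 c=65/113 d=-166/1017
  seg 4: a=4 b=493/339 c=-101/113 d=101/1017
S(1/2) = -5299/3616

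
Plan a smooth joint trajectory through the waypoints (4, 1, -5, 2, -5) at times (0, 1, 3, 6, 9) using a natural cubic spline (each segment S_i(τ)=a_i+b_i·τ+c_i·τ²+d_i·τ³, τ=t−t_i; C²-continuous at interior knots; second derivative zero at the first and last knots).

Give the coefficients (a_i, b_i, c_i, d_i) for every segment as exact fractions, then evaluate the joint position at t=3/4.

Δ: Δ0=-3, Δ1=-3, Δ2=7/3, Δ3=-7/3
row 1: diag=6, rhs=0; c'=1/3, d'=0
row 2: denom=10−2·1/3=28/3; d'=(32−2·0)/(28/3)=24/7
row 3: denom=12−3·9/28=309/28; d'=(-28−3·24/7)/(309/28)=-1072/309
back: M3=-1072/309
back: M2=24/7−9/28·-1072/309=468/103
back: M1=0−1/3·468/103=-156/103
M: M0=0, M1=-156/103, M2=468/103, M3=-1072/309, M4=0
seg 0: a=4, c=M0/2=0, d=(M1−M0)/(6·1)=-26/103, b=Δ0−h0·(2M0+M1)/6=-283/103
seg 1: a=1, c=M1/2=-78/103, d=(M2−M1)/(6·2)=52/103, b=Δ1−h1·(2M1+M2)/6=-361/103
seg 2: a=-5, c=M2/2=234/103, d=(M3−M2)/(6·3)=-1238/2781, b=Δ2−h2·(2M2+M3)/6=-49/103
seg 3: a=2, c=M3/2=-536/309, d=(M4−M3)/(6·3)=536/2781, b=Δ3−h3·(2M3+M4)/6=117/103
t_q=3/4 → seg 0, τ=3/4; S=4+-283/103·τ+0·τ²+-26/103·τ³=6041/3296

  seg 0: a=4 b=-283/103 c=0 d=-26/103
  seg 1: a=1 b=-361/103 c=-78/103 d=52/103
  seg 2: a=-5 b=-49/103 c=234/103 d=-1238/2781
  seg 3: a=2 b=117/103 c=-536/309 d=536/2781
S(3/4) = 6041/3296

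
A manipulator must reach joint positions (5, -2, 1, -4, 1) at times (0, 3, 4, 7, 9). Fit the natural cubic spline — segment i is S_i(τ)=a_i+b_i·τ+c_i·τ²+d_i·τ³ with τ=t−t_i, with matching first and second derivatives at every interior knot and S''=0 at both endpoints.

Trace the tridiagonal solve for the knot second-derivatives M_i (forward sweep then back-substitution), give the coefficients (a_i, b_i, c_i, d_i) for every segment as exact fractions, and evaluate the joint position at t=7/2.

  seg 0: a=5 b=-5231/1116 c=0 d=2627/10044
  seg 1: a=-2 b=1325/558 c=2627/1116 d=-643/372
  seg 2: a=1 b=2117/1116 c=-790/279 d=5503/10044
  seg 3: a=-4 b=-167/558 c=781/372 d=-781/2232
S(7/2) = -3931/8928

Δ: Δ0=-7/3, Δ1=3, Δ2=-5/3, Δ3=5/2
row 1: diag=8, rhs=32; c'=1/8, d'=4
row 2: denom=8−1·1/8=63/8; d'=(-28−1·4)/(63/8)=-256/63
row 3: denom=10−3·8/21=62/7; d'=(25−3·-256/63)/(62/7)=781/186
back: M3=781/186
back: M2=-256/63−8/21·781/186=-1580/279
back: M1=4−1/8·-1580/279=2627/558
M: M0=0, M1=2627/558, M2=-1580/279, M3=781/186, M4=0
seg 0: a=5, c=M0/2=0, d=(M1−M0)/(6·3)=2627/10044, b=Δ0−h0·(2M0+M1)/6=-5231/1116
seg 1: a=-2, c=M1/2=2627/1116, d=(M2−M1)/(6·1)=-643/372, b=Δ1−h1·(2M1+M2)/6=1325/558
seg 2: a=1, c=M2/2=-790/279, d=(M3−M2)/(6·3)=5503/10044, b=Δ2−h2·(2M2+M3)/6=2117/1116
seg 3: a=-4, c=M3/2=781/372, d=(M4−M3)/(6·2)=-781/2232, b=Δ3−h3·(2M3+M4)/6=-167/558
t_q=7/2 → seg 1, τ=1/2; S=-2+1325/558·τ+2627/1116·τ²+-643/372·τ³=-3931/8928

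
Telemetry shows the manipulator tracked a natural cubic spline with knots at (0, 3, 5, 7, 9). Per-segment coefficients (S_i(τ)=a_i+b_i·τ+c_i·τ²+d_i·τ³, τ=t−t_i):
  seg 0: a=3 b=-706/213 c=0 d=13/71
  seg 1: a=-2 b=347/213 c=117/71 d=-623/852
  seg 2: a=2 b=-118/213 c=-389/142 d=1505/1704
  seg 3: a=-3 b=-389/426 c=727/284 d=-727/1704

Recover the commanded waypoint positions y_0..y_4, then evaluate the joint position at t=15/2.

y_0=3 y_1=-2 y_2=2 y_3=-3 y_4=2
S(15/2) = -13041/4544

y_0 = S_0(0) = a_0 = 3
y_1 = S_1(0) = a_1 = -2
y_2 = S_2(0) = a_2 = 2
y_3 = S_3(0) = a_3 = -3
y_4 = S_3(2) = 2
t_q=15/2 is in segment 3 (τ=1/2); S_3(τ)=-13041/4544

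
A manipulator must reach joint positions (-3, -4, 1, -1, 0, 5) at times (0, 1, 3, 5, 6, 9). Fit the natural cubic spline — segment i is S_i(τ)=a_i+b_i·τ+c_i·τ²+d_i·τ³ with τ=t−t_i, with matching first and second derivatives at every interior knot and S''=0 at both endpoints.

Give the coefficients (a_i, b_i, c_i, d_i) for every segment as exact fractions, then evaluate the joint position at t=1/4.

  seg 0: a=-3 b=-10411/5628 c=0 d=4783/5628
  seg 1: a=-4 b=1969/2814 c=4783/1876 d=-9283/11256
  seg 2: a=1 b=1409/1407 c=-1125/469 d=281/402
  seg 3: a=-1 b=-289/1407 c=842/469 d=-830/1407
  seg 4: a=0 b=2273/1407 c=12/469 d=-4/1407
S(1/4) = -414123/120064

Δ: Δ0=-1, Δ1=5/2, Δ2=-1, Δ3=1, Δ4=5/3
row 1: diag=6, rhs=21; c'=1/3, d'=7/2
row 2: denom=8−2·1/3=22/3; d'=(-21−2·7/2)/(22/3)=-42/11
row 3: denom=6−2·3/11=60/11; d'=(12−2·-42/11)/(60/11)=18/5
row 4: denom=8−1·11/60=469/60; d'=(4−1·18/5)/(469/60)=24/469
back: M4=24/469
back: M3=18/5−11/60·24/469=1684/469
back: M2=-42/11−3/11·1684/469=-2250/469
back: M1=7/2−1/3·-2250/469=4783/938
M: M0=0, M1=4783/938, M2=-2250/469, M3=1684/469, M4=24/469, M5=0
seg 0: a=-3, c=M0/2=0, d=(M1−M0)/(6·1)=4783/5628, b=Δ0−h0·(2M0+M1)/6=-10411/5628
seg 1: a=-4, c=M1/2=4783/1876, d=(M2−M1)/(6·2)=-9283/11256, b=Δ1−h1·(2M1+M2)/6=1969/2814
seg 2: a=1, c=M2/2=-1125/469, d=(M3−M2)/(6·2)=281/402, b=Δ2−h2·(2M2+M3)/6=1409/1407
seg 3: a=-1, c=M3/2=842/469, d=(M4−M3)/(6·1)=-830/1407, b=Δ3−h3·(2M3+M4)/6=-289/1407
seg 4: a=0, c=M4/2=12/469, d=(M5−M4)/(6·3)=-4/1407, b=Δ4−h4·(2M4+M5)/6=2273/1407
t_q=1/4 → seg 0, τ=1/4; S=-3+-10411/5628·τ+0·τ²+4783/5628·τ³=-414123/120064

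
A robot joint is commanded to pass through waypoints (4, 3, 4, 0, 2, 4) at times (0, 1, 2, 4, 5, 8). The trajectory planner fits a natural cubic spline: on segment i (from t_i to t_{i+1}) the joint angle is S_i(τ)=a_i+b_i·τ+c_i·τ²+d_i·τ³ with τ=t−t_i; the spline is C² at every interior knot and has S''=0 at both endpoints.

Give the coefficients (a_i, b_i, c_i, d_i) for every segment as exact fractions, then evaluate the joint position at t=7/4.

  seg 0: a=4 b=-4982/2859 c=0 d=2123/2859
  seg 1: a=3 b=1387/2859 c=2123/953 d=-4897/2859
  seg 2: a=4 b=-566/2859 c=-2774/953 d=2873/2859
  seg 3: a=0 b=622/2859 c=2972/953 d=-3820/2859
  seg 4: a=2 b=6994/2859 c=-848/953 d=848/8577
S(7/4) = 237523/60992

Δ: Δ0=-1, Δ1=1, Δ2=-2, Δ3=2, Δ4=2/3
row 1: diag=4, rhs=12; c'=1/4, d'=3
row 2: denom=6−1·1/4=23/4; d'=(-18−1·3)/(23/4)=-84/23
row 3: denom=6−2·8/23=122/23; d'=(24−2·-84/23)/(122/23)=360/61
row 4: denom=8−1·23/122=953/122; d'=(-8−1·360/61)/(953/122)=-1696/953
back: M4=-1696/953
back: M3=360/61−23/122·-1696/953=5944/953
back: M2=-84/23−8/23·5944/953=-5548/953
back: M1=3−1/4·-5548/953=4246/953
M: M0=0, M1=4246/953, M2=-5548/953, M3=5944/953, M4=-1696/953, M5=0
seg 0: a=4, c=M0/2=0, d=(M1−M0)/(6·1)=2123/2859, b=Δ0−h0·(2M0+M1)/6=-4982/2859
seg 1: a=3, c=M1/2=2123/953, d=(M2−M1)/(6·1)=-4897/2859, b=Δ1−h1·(2M1+M2)/6=1387/2859
seg 2: a=4, c=M2/2=-2774/953, d=(M3−M2)/(6·2)=2873/2859, b=Δ2−h2·(2M2+M3)/6=-566/2859
seg 3: a=0, c=M3/2=2972/953, d=(M4−M3)/(6·1)=-3820/2859, b=Δ3−h3·(2M3+M4)/6=622/2859
seg 4: a=2, c=M4/2=-848/953, d=(M5−M4)/(6·3)=848/8577, b=Δ4−h4·(2M4+M5)/6=6994/2859
t_q=7/4 → seg 1, τ=3/4; S=3+1387/2859·τ+2123/953·τ²+-4897/2859·τ³=237523/60992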